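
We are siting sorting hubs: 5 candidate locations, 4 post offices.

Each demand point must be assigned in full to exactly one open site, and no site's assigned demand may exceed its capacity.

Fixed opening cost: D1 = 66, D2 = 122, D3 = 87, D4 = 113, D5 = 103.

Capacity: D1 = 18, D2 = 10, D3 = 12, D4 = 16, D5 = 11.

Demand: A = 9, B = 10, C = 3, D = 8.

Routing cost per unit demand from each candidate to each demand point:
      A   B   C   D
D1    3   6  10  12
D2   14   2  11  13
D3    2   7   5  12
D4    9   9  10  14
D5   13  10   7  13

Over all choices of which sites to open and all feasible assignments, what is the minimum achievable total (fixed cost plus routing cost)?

342

Open {D1, D3}; cheapest assignment that respects the capacities:
  D1 (cap 18, load 18): B, D — cost 10×6 + 8×12 = 156
  D3 (cap 12, load 12): A, C — cost 9×2 + 3×5 = 33
  Shipping 189, fixed 153 → total 342.
  Any other capacity-feasible assignment to {D1, D3} ships for at least 189.
Compare {D1, D4}: its best feasible assignment gives total 422.
Compare {D1, D2, D3}: its best feasible assignment gives total 424.
Every other set of open sites that can feasibly serve all demand totals ≥ 422 even under its best assignment. Minimum: 342.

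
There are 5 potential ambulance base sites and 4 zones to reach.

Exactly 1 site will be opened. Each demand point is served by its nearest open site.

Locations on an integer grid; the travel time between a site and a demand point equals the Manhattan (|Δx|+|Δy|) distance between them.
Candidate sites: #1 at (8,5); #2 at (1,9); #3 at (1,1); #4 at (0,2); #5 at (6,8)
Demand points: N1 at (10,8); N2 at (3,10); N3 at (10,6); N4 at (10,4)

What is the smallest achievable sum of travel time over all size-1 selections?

21

Open {#1}.
  N1→#1 5, N2→#1 10, N3→#1 3, N4→#1 3  ⇒ total 21.
Compare {#5}: total 23.
Compare {#2}: total 39.
No size-1 selection does better; minimum is 21.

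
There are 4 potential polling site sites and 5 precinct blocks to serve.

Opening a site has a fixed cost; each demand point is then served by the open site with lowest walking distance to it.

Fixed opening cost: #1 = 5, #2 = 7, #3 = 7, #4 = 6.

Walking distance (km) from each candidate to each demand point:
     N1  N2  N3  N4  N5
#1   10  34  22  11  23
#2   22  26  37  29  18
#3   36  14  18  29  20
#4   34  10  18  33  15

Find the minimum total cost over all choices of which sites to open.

Open {#1, #4}: assign each demand point to its cheapest open site.
  N1→#1 10, N2→#4 10, N3→#4 18, N4→#1 11, N5→#4 15
  walking distance 64, fixed 11 → total 75.
Compare {#1, #2, #4}: walking distance 64 + fixed 18 = 82.
Compare {#1, #3, #4}: walking distance 64 + fixed 18 = 82.
Compare {#1, #3}: walking distance 73 + fixed 12 = 85.
All other subsets cost ≥ 82. Minimum total cost: 75.

75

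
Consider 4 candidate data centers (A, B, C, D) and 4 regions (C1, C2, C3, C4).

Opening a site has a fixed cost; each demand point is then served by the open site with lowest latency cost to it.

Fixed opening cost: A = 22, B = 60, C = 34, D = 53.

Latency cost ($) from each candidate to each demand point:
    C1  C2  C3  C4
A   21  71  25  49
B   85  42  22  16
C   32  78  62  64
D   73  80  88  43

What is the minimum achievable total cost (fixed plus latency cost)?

183

Open {A, B}: assign each demand point to its cheapest open site.
  C1→A 21, C2→B 42, C3→B 22, C4→B 16
  latency cost 101, fixed 82 → total 183.
Compare {A}: latency cost 166 + fixed 22 = 188.
Compare {B, C}: latency cost 112 + fixed 94 = 206.
Compare {A, B, C}: latency cost 101 + fixed 116 = 217.
All other subsets cost ≥ 188. Minimum total cost: 183.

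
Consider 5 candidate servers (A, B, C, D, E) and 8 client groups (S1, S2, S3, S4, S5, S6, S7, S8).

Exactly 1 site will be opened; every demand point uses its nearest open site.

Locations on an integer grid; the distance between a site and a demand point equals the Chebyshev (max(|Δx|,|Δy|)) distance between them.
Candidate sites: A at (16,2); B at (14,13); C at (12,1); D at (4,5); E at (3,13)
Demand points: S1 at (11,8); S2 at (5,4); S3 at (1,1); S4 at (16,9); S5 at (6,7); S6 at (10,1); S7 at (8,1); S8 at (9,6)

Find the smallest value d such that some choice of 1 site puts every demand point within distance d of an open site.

11

Open {C}.
  Farthest demand point is S3 at distance 11 (to C); all others are ≤ 11.
With {D} the worst case is 12.
With {B} the worst case is 13.
No size-1 selection achieves below 11.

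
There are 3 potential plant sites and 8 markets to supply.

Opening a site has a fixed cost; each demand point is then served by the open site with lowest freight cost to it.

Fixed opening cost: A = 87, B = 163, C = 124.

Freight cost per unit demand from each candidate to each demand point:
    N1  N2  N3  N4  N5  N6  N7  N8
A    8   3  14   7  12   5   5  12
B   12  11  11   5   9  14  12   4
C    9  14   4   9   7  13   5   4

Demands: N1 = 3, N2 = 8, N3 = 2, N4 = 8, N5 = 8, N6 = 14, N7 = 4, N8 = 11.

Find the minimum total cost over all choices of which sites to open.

Open {A, C}: assign each demand point to its cheapest open site.
  N1→A 3×8=24, N2→A 8×3=24, N3→C 2×4=8, N4→A 8×7=56, N5→C 8×7=56, N6→A 14×5=70, N7→A 4×5=20, N8→C 11×4=44
  freight cost 302, fixed 211 → total 513.
Compare {A}: freight cost 450 + fixed 87 = 537.
Compare {A, B}: freight cost 316 + fixed 250 = 566.
Compare {C}: freight cost 521 + fixed 124 = 645.
All other subsets cost ≥ 537. Minimum total cost: 513.

513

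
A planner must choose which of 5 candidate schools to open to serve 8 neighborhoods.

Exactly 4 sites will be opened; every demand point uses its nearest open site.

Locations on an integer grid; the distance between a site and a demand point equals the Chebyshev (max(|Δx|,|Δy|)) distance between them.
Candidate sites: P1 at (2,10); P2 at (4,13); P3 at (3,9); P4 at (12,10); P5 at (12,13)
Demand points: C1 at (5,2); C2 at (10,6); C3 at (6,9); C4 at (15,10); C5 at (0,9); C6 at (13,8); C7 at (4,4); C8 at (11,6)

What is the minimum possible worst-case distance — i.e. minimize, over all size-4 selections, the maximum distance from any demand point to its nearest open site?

7

Open {P1, P2, P3, P4}.
  Farthest demand point is C1 at distance 7 (to P3); all others are ≤ 7.
With {P1, P2, P3, P5} the worst case is 7.
With {P1, P3, P4, P5} the worst case is 7.
No size-4 selection achieves below 7.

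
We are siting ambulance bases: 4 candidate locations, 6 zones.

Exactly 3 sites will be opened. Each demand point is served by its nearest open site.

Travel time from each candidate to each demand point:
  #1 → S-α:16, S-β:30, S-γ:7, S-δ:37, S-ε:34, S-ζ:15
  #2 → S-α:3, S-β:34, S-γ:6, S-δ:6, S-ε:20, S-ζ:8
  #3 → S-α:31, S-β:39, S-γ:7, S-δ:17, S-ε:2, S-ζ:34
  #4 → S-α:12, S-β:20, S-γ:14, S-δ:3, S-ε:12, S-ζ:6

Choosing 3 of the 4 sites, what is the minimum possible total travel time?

Open {#2, #3, #4}.
  S-α→#2 3, S-β→#4 20, S-γ→#2 6, S-δ→#4 3, S-ε→#3 2, S-ζ→#4 6  ⇒ total 40.
Compare {#1, #2, #4}: total 50.
Compare {#1, #3, #4}: total 50.
No size-3 selection does better; minimum is 40.

40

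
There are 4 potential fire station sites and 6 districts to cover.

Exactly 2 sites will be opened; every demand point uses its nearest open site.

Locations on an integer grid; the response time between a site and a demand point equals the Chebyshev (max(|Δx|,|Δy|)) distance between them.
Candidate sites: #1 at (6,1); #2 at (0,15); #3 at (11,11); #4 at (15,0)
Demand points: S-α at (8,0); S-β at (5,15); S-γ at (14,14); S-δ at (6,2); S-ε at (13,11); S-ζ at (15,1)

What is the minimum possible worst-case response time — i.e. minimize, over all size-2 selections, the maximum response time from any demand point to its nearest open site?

Open {#1, #3}.
  Farthest demand point is S-ζ at response time 9 (to #1); all others are ≤ 9.
With {#3, #4} the worst case is 9.
With {#2, #3} the worst case is 11.
No size-2 selection achieves below 9.

9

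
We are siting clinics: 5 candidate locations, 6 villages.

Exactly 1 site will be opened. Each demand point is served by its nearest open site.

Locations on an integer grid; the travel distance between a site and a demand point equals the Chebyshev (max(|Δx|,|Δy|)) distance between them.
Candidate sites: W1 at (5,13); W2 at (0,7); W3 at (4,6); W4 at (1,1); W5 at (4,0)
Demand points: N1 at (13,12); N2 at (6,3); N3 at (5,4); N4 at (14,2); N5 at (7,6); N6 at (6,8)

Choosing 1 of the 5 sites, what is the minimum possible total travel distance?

29

Open {W3}.
  N1→W3 9, N2→W3 3, N3→W3 2, N4→W3 10, N5→W3 3, N6→W3 2  ⇒ total 29.
Compare {W5}: total 43.
Compare {W4}: total 47.
No size-1 selection does better; minimum is 29.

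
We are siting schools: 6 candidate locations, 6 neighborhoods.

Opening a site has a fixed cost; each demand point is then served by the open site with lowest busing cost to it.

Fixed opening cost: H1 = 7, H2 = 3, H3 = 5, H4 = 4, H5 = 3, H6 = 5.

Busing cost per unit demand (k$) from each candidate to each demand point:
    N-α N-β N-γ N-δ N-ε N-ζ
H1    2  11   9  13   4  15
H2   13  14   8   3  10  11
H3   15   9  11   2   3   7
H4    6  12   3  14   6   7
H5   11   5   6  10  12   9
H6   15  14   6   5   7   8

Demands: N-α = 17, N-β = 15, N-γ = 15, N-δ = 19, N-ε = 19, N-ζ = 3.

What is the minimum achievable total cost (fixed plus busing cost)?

289

Open {H1, H3, H4, H5}: assign each demand point to its cheapest open site.
  N-α→H1 17×2=34, N-β→H5 15×5=75, N-γ→H4 15×3=45, N-δ→H3 19×2=38, N-ε→H3 19×3=57, N-ζ→H3 3×7=21
  busing cost 270, fixed 19 → total 289.
Compare {H1, H2, H3, H4, H5}: busing cost 270 + fixed 22 = 292.
Compare {H1, H3, H4, H5, H6}: busing cost 270 + fixed 24 = 294.
Compare {H1, H2, H3, H4, H5, H6}: busing cost 270 + fixed 27 = 297.
All other subsets cost ≥ 292. Minimum total cost: 289.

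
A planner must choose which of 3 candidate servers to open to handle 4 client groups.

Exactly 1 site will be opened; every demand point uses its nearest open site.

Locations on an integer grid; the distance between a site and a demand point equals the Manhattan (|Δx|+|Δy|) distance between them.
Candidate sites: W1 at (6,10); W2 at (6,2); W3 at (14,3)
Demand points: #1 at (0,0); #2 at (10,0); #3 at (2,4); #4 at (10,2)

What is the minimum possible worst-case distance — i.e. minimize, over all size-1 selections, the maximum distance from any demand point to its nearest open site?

8

Open {W2}.
  Farthest demand point is #1 at distance 8 (to W2); all others are ≤ 8.
With {W1} the worst case is 16.
With {W3} the worst case is 17.
No size-1 selection achieves below 8.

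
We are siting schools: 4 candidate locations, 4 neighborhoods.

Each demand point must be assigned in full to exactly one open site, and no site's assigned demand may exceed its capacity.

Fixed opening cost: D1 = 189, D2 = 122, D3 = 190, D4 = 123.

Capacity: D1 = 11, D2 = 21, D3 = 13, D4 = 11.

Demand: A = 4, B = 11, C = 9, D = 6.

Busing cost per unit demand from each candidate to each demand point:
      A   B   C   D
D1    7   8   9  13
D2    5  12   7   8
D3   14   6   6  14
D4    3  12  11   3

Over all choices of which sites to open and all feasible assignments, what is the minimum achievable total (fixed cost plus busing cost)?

Open {D2, D4}; cheapest assignment that respects the capacities:
  D2 (cap 21, load 20): B, C — cost 11×12 + 9×7 = 195
  D4 (cap 11, load 10): A, D — cost 4×3 + 6×3 = 30
  Shipping 225, fixed 245 → total 470.
  Any other capacity-feasible assignment to {D2, D4} ships for at least 225.
Compare {D2, D3}: its best feasible assignment gives total 509.
Compare {D1, D2}: its best feasible assignment gives total 530.
Every other set of open sites that can feasibly serve all demand totals ≥ 509 even under its best assignment. Minimum: 470.

470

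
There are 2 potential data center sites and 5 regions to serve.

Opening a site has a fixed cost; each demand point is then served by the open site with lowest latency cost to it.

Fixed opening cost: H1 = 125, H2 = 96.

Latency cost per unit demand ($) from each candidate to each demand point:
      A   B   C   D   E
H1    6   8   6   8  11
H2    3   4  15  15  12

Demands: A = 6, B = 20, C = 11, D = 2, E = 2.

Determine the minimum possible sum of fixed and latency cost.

Open {H2}: assign each demand point to its cheapest open site.
  A→H2 6×3=18, B→H2 20×4=80, C→H2 11×15=165, D→H2 2×15=30, E→H2 2×12=24
  latency cost 317, fixed 96 → total 413.
Compare {H1, H2}: latency cost 202 + fixed 221 = 423.
Compare {H1}: latency cost 300 + fixed 125 = 425.

413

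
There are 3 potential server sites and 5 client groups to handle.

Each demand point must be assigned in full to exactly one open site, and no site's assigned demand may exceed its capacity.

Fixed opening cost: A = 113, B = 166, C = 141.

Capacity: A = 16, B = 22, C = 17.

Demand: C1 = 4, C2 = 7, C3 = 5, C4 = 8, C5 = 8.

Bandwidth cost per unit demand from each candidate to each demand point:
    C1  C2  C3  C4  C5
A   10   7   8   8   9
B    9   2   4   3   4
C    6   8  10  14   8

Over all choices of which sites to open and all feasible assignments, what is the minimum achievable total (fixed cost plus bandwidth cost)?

444

Open {A, B}; cheapest assignment that respects the capacities:
  A (cap 16, load 11): C1, C2 — cost 4×10 + 7×7 = 89
  B (cap 22, load 21): C3, C4, C5 — cost 5×4 + 8×3 + 8×4 = 76
  Shipping 165, fixed 279 → total 444.
  Any other capacity-feasible assignment to {A, B} ships for at least 165.
Compare {B, C}: its best feasible assignment gives total 453.
Compare {A, C}: its best feasible assignment gives total 505.
Every other set of open sites that can feasibly serve all demand totals ≥ 453 even under its best assignment. Minimum: 444.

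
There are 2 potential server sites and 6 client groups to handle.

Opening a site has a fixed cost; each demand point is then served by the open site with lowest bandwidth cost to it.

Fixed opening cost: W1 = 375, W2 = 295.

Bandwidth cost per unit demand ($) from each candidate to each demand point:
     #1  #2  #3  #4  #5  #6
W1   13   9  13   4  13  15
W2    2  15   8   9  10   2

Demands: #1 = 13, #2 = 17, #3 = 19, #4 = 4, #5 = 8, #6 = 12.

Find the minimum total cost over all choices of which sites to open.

Open {W2}: assign each demand point to its cheapest open site.
  #1→W2 13×2=26, #2→W2 17×15=255, #3→W2 19×8=152, #4→W2 4×9=36, #5→W2 8×10=80, #6→W2 12×2=24
  bandwidth cost 573, fixed 295 → total 868.
Compare {W1, W2}: bandwidth cost 451 + fixed 670 = 1121.
Compare {W1}: bandwidth cost 869 + fixed 375 = 1244.

868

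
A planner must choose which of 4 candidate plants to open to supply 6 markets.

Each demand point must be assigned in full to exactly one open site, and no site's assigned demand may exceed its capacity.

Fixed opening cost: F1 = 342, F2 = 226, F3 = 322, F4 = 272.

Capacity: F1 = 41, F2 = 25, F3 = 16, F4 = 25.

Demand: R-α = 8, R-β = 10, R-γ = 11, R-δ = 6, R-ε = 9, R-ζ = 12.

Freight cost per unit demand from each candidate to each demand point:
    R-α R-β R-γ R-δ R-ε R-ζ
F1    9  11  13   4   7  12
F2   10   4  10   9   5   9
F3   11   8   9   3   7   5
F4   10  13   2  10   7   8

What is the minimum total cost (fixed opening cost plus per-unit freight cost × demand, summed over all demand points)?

1001

Open {F1, F4}; cheapest assignment that respects the capacities:
  F1 (cap 41, load 33): R-α, R-β, R-δ, R-ε — cost 8×9 + 10×11 + 6×4 + 9×7 = 269
  F4 (cap 25, load 23): R-γ, R-ζ — cost 11×2 + 12×8 = 118
  Shipping 387, fixed 614 → total 1001.
  Any other capacity-feasible assignment to {F1, F4} ships for at least 387.
Compare {F1, F2}: its best feasible assignment gives total 1018.
Compare {F2, F3, F4}: its best feasible assignment gives total 1121.
Every other set of open sites that can feasibly serve all demand totals ≥ 1018 even under its best assignment. Minimum: 1001.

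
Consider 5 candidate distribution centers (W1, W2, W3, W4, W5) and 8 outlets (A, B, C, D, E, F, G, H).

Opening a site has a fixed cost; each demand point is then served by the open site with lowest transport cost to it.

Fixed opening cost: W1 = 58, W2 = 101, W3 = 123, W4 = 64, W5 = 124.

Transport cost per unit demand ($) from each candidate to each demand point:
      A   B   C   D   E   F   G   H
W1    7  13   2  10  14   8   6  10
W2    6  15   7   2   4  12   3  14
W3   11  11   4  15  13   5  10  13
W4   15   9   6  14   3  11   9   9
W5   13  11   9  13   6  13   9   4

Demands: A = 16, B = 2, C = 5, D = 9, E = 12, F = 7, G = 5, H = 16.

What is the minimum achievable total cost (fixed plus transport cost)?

Open {W1, W2}: assign each demand point to its cheapest open site.
  A→W2 16×6=96, B→W1 2×13=26, C→W1 5×2=10, D→W2 9×2=18, E→W2 12×4=48, F→W1 7×8=56, G→W2 5×3=15, H→W1 16×10=160
  transport cost 429, fixed 159 → total 588.
Compare {W2, W4}: transport cost 434 + fixed 165 = 599.
Compare {W2, W5}: transport cost 382 + fixed 225 = 607.
Compare {W1, W2, W5}: transport cost 329 + fixed 283 = 612.
All other subsets cost ≥ 599. Minimum total cost: 588.

588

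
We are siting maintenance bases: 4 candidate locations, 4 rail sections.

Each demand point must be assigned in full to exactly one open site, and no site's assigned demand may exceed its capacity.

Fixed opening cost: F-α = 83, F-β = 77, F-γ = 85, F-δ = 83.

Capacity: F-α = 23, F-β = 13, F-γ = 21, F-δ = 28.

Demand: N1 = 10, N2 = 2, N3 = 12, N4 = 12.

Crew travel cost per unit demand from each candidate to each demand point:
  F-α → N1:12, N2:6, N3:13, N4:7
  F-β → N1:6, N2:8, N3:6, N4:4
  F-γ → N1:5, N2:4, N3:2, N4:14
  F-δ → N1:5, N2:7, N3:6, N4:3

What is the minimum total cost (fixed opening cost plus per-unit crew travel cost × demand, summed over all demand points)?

286

Open {F-γ, F-δ}; cheapest assignment that respects the capacities:
  F-γ (cap 21, load 14): N2, N3 — cost 2×4 + 12×2 = 32
  F-δ (cap 28, load 22): N1, N4 — cost 10×5 + 12×3 = 86
  Shipping 118, fixed 168 → total 286.
  Any other capacity-feasible assignment to {F-γ, F-δ} ships for at least 118.
Compare {F-β, F-δ}: its best feasible assignment gives total 332.
Compare {F-β, F-γ, F-δ}: its best feasible assignment gives total 363.
Every other set of open sites that can feasibly serve all demand totals ≥ 332 even under its best assignment. Minimum: 286.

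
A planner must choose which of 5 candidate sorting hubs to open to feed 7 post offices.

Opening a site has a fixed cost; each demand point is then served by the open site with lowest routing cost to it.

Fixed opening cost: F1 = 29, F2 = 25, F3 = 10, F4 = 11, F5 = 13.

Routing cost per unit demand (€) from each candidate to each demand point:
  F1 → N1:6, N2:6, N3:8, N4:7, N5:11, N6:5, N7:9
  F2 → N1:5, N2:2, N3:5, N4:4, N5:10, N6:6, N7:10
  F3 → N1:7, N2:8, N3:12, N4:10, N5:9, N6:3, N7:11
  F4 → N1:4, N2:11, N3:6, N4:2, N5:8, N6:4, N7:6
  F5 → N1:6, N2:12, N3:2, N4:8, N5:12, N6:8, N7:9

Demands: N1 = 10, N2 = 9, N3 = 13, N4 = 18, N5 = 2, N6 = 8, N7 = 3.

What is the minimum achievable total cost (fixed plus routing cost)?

Open {F2, F4, F5}: assign each demand point to its cheapest open site.
  N1→F4 10×4=40, N2→F2 9×2=18, N3→F5 13×2=26, N4→F4 18×2=36, N5→F4 2×8=16, N6→F4 8×4=32, N7→F4 3×6=18
  routing cost 186, fixed 49 → total 235.
Compare {F2, F3, F4, F5}: routing cost 178 + fixed 59 = 237.
Compare {F2, F4}: routing cost 225 + fixed 36 = 261.
Compare {F2, F3, F4}: routing cost 217 + fixed 46 = 263.
All other subsets cost ≥ 237. Minimum total cost: 235.

235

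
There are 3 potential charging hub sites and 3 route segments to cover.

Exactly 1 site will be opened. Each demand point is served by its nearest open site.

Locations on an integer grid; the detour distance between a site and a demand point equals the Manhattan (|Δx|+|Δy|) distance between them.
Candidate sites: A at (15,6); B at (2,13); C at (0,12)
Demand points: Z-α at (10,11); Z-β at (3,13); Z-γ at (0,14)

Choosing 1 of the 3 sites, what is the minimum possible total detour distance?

Open {B}.
  Z-α→B 10, Z-β→B 1, Z-γ→B 3  ⇒ total 14.
Compare {C}: total 17.
Compare {A}: total 52.

14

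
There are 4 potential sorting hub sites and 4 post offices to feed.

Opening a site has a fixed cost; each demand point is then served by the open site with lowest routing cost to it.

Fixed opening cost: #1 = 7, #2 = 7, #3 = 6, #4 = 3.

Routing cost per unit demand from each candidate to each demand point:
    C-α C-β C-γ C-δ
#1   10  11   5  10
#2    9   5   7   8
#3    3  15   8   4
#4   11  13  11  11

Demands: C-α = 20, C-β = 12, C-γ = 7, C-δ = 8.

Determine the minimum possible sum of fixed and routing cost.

Open {#1, #2, #3}: assign each demand point to its cheapest open site.
  C-α→#3 20×3=60, C-β→#2 12×5=60, C-γ→#1 7×5=35, C-δ→#3 8×4=32
  routing cost 187, fixed 20 → total 207.
Compare {#1, #2, #3, #4}: routing cost 187 + fixed 23 = 210.
Compare {#2, #3}: routing cost 201 + fixed 13 = 214.
Compare {#2, #3, #4}: routing cost 201 + fixed 16 = 217.
All other subsets cost ≥ 210. Minimum total cost: 207.

207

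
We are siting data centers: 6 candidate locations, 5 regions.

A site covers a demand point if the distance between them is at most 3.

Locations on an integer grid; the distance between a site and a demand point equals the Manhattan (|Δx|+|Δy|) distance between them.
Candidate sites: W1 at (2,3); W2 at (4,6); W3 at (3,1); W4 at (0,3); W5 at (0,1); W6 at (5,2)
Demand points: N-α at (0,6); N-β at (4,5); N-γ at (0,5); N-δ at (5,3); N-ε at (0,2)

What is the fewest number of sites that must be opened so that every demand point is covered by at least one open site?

Coverage sets (demand points within 3 of each site):
  W1: {N-δ, N-ε}
  W2: {N-β}
  W3: {}
  W4: {N-α, N-γ, N-ε}
  W5: {N-ε}
  W6: {N-δ}
No 2 sites suffice: every size-2 union leaves at least one demand point uncovered.
But {W1, W2, W4} covers everything, so the minimum is 3.

3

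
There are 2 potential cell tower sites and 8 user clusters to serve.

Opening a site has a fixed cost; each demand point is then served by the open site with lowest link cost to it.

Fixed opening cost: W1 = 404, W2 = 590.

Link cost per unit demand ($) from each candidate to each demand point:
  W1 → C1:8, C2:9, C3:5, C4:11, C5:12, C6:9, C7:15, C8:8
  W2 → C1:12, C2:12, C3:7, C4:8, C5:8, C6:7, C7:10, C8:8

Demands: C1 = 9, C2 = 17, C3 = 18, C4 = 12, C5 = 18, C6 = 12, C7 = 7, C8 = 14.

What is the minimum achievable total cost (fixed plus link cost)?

Open {W1}: assign each demand point to its cheapest open site.
  C1→W1 9×8=72, C2→W1 17×9=153, C3→W1 18×5=90, C4→W1 12×11=132, C5→W1 18×12=216, C6→W1 12×9=108, C7→W1 7×15=105, C8→W1 14×8=112
  link cost 988, fixed 404 → total 1392.
Compare {W2}: link cost 944 + fixed 590 = 1534.
Compare {W1, W2}: link cost 821 + fixed 994 = 1815.

1392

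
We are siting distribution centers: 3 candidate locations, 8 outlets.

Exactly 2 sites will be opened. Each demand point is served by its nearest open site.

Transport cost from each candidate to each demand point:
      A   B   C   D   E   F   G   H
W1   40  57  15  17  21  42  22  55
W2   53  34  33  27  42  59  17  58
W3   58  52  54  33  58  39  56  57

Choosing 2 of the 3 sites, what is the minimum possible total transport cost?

Open {W1, W2}.
  A→W1 40, B→W2 34, C→W1 15, D→W1 17, E→W1 21, F→W1 42, G→W2 17, H→W1 55  ⇒ total 241.
Compare {W1, W3}: total 261.
Compare {W2, W3}: total 302.

241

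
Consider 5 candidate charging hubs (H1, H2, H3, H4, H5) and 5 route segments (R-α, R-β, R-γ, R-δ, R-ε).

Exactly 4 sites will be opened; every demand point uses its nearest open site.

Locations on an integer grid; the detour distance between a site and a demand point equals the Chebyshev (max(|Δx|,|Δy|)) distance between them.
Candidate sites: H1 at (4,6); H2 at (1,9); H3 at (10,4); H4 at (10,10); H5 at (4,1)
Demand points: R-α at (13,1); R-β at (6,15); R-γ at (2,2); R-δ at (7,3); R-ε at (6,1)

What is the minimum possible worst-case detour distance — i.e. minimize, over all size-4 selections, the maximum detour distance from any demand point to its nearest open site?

Open {H1, H2, H3, H4}.
  Farthest demand point is R-β at detour distance 5 (to H4); all others are ≤ 5.
With {H1, H3, H4, H5} the worst case is 5.
With {H2, H3, H4, H5} the worst case is 5.
No size-4 selection achieves below 5.

5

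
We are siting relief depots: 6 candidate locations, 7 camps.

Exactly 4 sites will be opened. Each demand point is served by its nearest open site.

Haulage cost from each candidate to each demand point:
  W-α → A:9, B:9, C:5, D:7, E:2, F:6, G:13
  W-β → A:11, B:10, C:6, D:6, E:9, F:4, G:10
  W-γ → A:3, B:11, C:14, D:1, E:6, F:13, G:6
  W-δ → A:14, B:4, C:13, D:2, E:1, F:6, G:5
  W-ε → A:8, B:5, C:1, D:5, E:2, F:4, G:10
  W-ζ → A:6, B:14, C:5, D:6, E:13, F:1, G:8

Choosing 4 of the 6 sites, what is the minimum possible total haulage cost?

16

Open {W-γ, W-δ, W-ε, W-ζ}.
  A→W-γ 3, B→W-δ 4, C→W-ε 1, D→W-γ 1, E→W-δ 1, F→W-ζ 1, G→W-δ 5  ⇒ total 16.
Compare {W-α, W-γ, W-δ, W-ε}: total 19.
Compare {W-α, W-γ, W-ε, W-ζ}: total 19.
No size-4 selection does better; minimum is 16.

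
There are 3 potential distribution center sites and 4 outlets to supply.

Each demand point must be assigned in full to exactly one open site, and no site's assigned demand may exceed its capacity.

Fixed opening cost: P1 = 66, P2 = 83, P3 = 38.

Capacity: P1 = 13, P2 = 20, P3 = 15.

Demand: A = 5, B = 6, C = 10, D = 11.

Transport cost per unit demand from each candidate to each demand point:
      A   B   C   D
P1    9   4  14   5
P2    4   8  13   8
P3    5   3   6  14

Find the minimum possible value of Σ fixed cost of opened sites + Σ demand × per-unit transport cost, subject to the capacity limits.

Open {P2, P3}; cheapest assignment that respects the capacities:
  P2 (cap 20, load 17): B, D — cost 6×8 + 11×8 = 136
  P3 (cap 15, load 15): A, C — cost 5×5 + 10×6 = 85
  Shipping 221, fixed 121 → total 342.
  Any other capacity-feasible assignment to {P2, P3} ships for at least 221.
Compare {P1, P2, P3}: its best feasible assignment gives total 370.
Every other set of open sites that can feasibly serve all demand totals ≥ 370 even under its best assignment. Minimum: 342.

342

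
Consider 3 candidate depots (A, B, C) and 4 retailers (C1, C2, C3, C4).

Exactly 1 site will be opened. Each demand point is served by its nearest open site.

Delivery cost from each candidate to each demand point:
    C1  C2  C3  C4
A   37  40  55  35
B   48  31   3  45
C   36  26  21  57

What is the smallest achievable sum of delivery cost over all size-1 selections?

Open {B}.
  C1→B 48, C2→B 31, C3→B 3, C4→B 45  ⇒ total 127.
Compare {C}: total 140.
Compare {A}: total 167.

127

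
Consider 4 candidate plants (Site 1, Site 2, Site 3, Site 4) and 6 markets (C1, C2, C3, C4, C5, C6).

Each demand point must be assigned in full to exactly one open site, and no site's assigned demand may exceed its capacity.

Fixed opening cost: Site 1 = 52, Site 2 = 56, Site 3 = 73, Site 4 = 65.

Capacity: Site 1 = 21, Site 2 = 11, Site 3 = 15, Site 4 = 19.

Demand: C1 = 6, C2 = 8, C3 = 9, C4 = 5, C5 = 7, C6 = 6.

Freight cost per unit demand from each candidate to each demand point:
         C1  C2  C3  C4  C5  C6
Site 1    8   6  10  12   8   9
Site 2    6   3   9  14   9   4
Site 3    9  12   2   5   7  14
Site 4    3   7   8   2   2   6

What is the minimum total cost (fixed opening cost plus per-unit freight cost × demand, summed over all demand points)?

329

Open {Site 2, Site 3, Site 4}; cheapest assignment that respects the capacities:
  Site 2 (cap 11, load 8): C2 — cost 8×3 = 24
  Site 3 (cap 15, load 14): C3, C4 — cost 9×2 + 5×5 = 43
  Site 4 (cap 19, load 19): C1, C5, C6 — cost 6×3 + 7×2 + 6×6 = 68
  Shipping 135, fixed 194 → total 329.
  Any other capacity-feasible assignment to {Site 2, Site 3, Site 4} ships for at least 135.
Compare {Site 1, Site 3, Site 4}: its best feasible assignment gives total 349.
Compare {Site 1, Site 2, Site 4}: its best feasible assignment gives total 377.
Every other set of open sites that can feasibly serve all demand totals ≥ 349 even under its best assignment. Minimum: 329.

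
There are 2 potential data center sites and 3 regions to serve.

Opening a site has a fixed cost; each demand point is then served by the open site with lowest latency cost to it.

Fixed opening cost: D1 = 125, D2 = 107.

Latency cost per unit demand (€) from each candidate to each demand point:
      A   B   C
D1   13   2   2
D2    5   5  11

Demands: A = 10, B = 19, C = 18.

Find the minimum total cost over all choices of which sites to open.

Open {D1}: assign each demand point to its cheapest open site.
  A→D1 10×13=130, B→D1 19×2=38, C→D1 18×2=36
  latency cost 204, fixed 125 → total 329.
Compare {D1, D2}: latency cost 124 + fixed 232 = 356.
Compare {D2}: latency cost 343 + fixed 107 = 450.

329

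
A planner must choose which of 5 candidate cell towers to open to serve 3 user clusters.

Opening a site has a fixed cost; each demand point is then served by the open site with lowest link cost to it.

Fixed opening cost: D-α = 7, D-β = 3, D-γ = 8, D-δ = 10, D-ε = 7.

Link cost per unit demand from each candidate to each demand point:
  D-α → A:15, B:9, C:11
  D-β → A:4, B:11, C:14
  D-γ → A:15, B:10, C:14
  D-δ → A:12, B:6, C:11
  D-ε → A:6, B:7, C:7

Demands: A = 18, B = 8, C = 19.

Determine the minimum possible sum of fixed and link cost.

271

Open {D-β, D-ε}: assign each demand point to its cheapest open site.
  A→D-β 18×4=72, B→D-ε 8×7=56, C→D-ε 19×7=133
  link cost 261, fixed 10 → total 271.
Compare {D-β, D-δ, D-ε}: link cost 253 + fixed 20 = 273.
Compare {D-α, D-β, D-ε}: link cost 261 + fixed 17 = 278.
Compare {D-β, D-γ, D-ε}: link cost 261 + fixed 18 = 279.
All other subsets cost ≥ 273. Minimum total cost: 271.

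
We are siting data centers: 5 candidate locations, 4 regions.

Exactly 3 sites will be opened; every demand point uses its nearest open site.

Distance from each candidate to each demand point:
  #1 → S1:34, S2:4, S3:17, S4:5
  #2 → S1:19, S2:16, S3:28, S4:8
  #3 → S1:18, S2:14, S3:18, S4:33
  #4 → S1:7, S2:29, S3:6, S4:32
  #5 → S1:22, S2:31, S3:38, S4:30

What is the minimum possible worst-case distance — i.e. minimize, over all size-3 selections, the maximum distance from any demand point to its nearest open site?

7

Open {#1, #2, #4}.
  Farthest demand point is S1 at distance 7 (to #4); all others are ≤ 7.
With {#1, #3, #4} the worst case is 7.
With {#1, #4, #5} the worst case is 7.
No size-3 selection achieves below 7.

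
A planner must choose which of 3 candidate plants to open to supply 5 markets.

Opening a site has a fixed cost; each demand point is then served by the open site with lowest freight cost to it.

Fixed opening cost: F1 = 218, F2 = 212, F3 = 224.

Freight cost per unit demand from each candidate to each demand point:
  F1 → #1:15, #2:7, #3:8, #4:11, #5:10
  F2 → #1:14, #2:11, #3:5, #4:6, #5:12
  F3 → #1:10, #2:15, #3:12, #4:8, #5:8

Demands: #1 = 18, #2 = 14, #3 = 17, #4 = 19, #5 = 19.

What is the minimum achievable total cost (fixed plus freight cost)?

1045

Open {F2}: assign each demand point to its cheapest open site.
  #1→F2 18×14=252, #2→F2 14×11=154, #3→F2 17×5=85, #4→F2 19×6=114, #5→F2 19×12=228
  freight cost 833, fixed 212 → total 1045.
Compare {F1}: freight cost 903 + fixed 218 = 1121.
Compare {F2, F3}: freight cost 685 + fixed 436 = 1121.
Compare {F3}: freight cost 898 + fixed 224 = 1122.
All other subsets cost ≥ 1121. Minimum total cost: 1045.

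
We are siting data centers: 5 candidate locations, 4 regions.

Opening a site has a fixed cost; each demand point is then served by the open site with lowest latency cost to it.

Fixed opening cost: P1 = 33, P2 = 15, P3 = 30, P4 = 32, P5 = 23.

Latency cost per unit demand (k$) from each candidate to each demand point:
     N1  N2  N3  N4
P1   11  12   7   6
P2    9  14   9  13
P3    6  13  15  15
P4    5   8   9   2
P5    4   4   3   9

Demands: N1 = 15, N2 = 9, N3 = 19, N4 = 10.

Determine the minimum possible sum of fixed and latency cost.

228

Open {P4, P5}: assign each demand point to its cheapest open site.
  N1→P5 15×4=60, N2→P5 9×4=36, N3→P5 19×3=57, N4→P4 10×2=20
  latency cost 173, fixed 55 → total 228.
Compare {P2, P4, P5}: latency cost 173 + fixed 70 = 243.
Compare {P3, P4, P5}: latency cost 173 + fixed 85 = 258.
Compare {P1, P4, P5}: latency cost 173 + fixed 88 = 261.
All other subsets cost ≥ 243. Minimum total cost: 228.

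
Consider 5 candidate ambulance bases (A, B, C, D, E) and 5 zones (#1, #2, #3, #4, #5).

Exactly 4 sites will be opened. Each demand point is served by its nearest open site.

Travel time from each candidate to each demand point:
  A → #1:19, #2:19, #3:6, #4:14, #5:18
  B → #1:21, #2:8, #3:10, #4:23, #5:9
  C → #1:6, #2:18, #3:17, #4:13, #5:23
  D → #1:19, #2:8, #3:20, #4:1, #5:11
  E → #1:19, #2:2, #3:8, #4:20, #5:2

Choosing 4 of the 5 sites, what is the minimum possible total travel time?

Open {A, C, D, E}.
  #1→C 6, #2→E 2, #3→A 6, #4→D 1, #5→E 2  ⇒ total 17.
Compare {B, C, D, E}: total 19.
Compare {A, B, C, E}: total 29.
No size-4 selection does better; minimum is 17.

17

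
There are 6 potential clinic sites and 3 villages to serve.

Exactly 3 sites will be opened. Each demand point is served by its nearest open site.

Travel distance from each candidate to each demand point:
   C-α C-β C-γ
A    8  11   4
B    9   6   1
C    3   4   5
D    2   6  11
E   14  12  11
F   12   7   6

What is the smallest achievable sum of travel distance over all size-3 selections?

7

Open {B, C, D}.
  C-α→D 2, C-β→C 4, C-γ→B 1  ⇒ total 7.
Compare {A, B, C}: total 8.
Compare {B, C, E}: total 8.
No size-3 selection does better; minimum is 7.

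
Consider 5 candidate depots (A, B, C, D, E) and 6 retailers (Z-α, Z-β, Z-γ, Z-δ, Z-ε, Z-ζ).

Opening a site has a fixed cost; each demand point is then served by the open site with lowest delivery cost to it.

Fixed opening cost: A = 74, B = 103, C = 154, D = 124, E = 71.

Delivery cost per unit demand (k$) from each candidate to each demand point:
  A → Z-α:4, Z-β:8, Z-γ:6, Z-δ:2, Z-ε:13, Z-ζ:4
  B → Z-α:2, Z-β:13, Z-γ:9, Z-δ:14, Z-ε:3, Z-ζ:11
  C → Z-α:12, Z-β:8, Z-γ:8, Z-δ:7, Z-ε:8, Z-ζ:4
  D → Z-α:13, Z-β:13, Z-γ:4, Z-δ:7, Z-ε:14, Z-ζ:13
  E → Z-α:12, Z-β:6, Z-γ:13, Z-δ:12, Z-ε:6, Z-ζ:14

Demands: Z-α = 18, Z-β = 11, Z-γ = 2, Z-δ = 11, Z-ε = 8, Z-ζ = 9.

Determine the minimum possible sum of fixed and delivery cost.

Open {A, B}: assign each demand point to its cheapest open site.
  Z-α→B 18×2=36, Z-β→A 11×8=88, Z-γ→A 2×6=12, Z-δ→A 11×2=22, Z-ε→B 8×3=24, Z-ζ→A 9×4=36
  delivery cost 218, fixed 177 → total 395.
Compare {A, E}: delivery cost 256 + fixed 145 = 401.
Compare {A}: delivery cost 334 + fixed 74 = 408.
Compare {A, B, E}: delivery cost 196 + fixed 248 = 444.
All other subsets cost ≥ 401. Minimum total cost: 395.

395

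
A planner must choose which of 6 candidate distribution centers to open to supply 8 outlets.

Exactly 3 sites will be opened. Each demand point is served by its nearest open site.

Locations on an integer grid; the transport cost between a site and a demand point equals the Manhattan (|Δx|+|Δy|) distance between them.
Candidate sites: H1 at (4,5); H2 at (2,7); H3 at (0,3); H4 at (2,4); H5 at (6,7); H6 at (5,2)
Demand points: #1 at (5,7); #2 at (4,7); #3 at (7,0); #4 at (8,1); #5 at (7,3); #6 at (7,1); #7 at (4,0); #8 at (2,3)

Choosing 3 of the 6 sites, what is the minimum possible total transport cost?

21

Open {H4, H5, H6}.
  #1→H5 1, #2→H5 2, #3→H6 4, #4→H6 4, #5→H6 3, #6→H6 3, #7→H6 3, #8→H4 1  ⇒ total 21.
Compare {H3, H5, H6}: total 22.
Compare {H1, H4, H6}: total 23.
No size-3 selection does better; minimum is 21.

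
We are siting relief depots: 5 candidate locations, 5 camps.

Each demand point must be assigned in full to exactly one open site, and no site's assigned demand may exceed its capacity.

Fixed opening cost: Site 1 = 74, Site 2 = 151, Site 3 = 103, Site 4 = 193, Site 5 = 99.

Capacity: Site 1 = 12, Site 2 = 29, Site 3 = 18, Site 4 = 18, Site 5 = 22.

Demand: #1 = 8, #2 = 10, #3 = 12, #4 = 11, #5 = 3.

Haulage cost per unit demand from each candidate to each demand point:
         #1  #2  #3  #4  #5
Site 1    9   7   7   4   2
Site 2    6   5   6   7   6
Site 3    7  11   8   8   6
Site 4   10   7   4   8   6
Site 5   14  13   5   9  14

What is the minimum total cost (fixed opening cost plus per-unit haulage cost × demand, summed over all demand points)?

Open {Site 2, Site 5}; cheapest assignment that respects the capacities:
  Site 2 (cap 29, load 29): #1, #2, #4 — cost 8×6 + 10×5 + 11×7 = 175
  Site 5 (cap 22, load 15): #3, #5 — cost 12×5 + 3×14 = 102
  Shipping 277, fixed 250 → total 527.
  Any other capacity-feasible assignment to {Site 2, Site 5} ships for at least 277.
Compare {Site 2, Site 3}: its best feasible assignment gives total 543.
Compare {Site 1, Site 2, Site 5}: its best feasible assignment gives total 544.
Every other set of open sites that can feasibly serve all demand totals ≥ 543 even under its best assignment. Minimum: 527.

527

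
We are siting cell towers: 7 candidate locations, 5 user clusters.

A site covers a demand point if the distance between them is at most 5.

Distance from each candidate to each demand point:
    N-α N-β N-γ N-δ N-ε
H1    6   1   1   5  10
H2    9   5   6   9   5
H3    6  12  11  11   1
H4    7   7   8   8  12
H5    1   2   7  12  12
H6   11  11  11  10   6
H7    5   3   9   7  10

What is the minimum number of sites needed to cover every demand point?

Coverage sets (demand points within 5 of each site):
  H1: {N-β, N-γ, N-δ}
  H2: {N-β, N-ε}
  H3: {N-ε}
  H4: {}
  H5: {N-α, N-β}
  H6: {}
  H7: {N-α, N-β}
No 2 sites suffice: every size-2 union leaves at least one demand point uncovered.
But {H1, H2, H5} covers everything, so the minimum is 3.

3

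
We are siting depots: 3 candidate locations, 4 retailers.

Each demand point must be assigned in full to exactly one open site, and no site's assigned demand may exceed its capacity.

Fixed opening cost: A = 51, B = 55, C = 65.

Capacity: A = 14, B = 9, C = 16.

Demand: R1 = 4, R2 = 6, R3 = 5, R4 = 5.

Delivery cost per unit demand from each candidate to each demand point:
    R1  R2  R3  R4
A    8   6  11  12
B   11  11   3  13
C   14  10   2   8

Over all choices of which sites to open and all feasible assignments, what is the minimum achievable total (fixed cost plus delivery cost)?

234

Open {A, C}; cheapest assignment that respects the capacities:
  A (cap 14, load 10): R1, R2 — cost 4×8 + 6×6 = 68
  C (cap 16, load 10): R3, R4 — cost 5×2 + 5×8 = 50
  Shipping 118, fixed 116 → total 234.
  Any other capacity-feasible assignment to {A, C} ships for at least 118.
Compare {A, B}: its best feasible assignment gives total 261.
Compare {B, C}: its best feasible assignment gives total 274.
Every other set of open sites that can feasibly serve all demand totals ≥ 261 even under its best assignment. Minimum: 234.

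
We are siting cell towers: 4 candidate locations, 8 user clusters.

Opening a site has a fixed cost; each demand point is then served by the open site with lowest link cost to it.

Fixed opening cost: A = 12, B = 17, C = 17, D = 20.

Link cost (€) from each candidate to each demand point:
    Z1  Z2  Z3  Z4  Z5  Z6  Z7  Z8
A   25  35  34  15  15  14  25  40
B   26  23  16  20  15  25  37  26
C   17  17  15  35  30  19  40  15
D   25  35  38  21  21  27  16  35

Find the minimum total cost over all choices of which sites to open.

Open {A, C}: assign each demand point to its cheapest open site.
  Z1→C 17, Z2→C 17, Z3→C 15, Z4→A 15, Z5→A 15, Z6→A 14, Z7→A 25, Z8→C 15
  link cost 133, fixed 29 → total 162.
Compare {A, C, D}: link cost 124 + fixed 49 = 173.
Compare {C, D}: link cost 141 + fixed 37 = 178.
Compare {A, B, C}: link cost 133 + fixed 46 = 179.
All other subsets cost ≥ 173. Minimum total cost: 162.

162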